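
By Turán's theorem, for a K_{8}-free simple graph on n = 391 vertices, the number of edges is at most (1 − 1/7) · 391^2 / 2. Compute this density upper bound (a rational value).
Turán density bound = (6/7) · 391^2/2 = 458643/7 ≈ 65520.4286

Turán's theorem: ex(n, K_{r+1}) is achieved by the complete r-partite Turán graph T(n, r) with parts as balanced as possible, and is at most (1 − 1/r) · n^2/2. For r = 7, n = 391: the density bound is (6/7) · 152881/2 = 458643/7 ≈ 65520.4286. The integer-valued extremum is e(T(391, 7)) = 65520, which is strictly less than the density bound 458643/7 since 7 ∤ 391 (the parts of T(391, 7) cannot all be equal).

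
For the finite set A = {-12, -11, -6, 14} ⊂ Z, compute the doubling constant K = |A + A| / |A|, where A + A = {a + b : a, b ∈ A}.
K = |A + A| / |A| = 10/4 = 5/2

Enumerate A + A = {a + b : a, b ∈ A}. With |A| = 4, there are |A|^2 = 16 ordered sum pairs; collecting distinct values, A + A = {-24, -23, -22, -18, -17, -12, 2, 3, 8, 28}, so |A + A| = 10. Thus K = 10/4 = 5/2. For comparison, the minimum possible |A + A| over all 4-element sets is 2·4 − 1 = 7 (so min K = 7/4), attained only by arithmetic progressions.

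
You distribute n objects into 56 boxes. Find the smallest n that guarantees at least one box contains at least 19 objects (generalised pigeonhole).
n = (19 − 1)·56 + 1 = 1009

By the generalised pigeonhole principle, to guarantee some box contains ≥ r objects we need more than (r − 1) · k objects total. Threshold: n = (r − 1) · k + 1. With r = 19 and k = 56: n = 18 · 56 + 1 = 1008 + 1 = 1009. For n = 1008 = 18 · 56, we can put exactly 18 objects in every box, avoiding 19 in any single one — so 1009 is tight.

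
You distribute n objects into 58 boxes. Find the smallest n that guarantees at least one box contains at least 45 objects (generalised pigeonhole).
n = (45 − 1)·58 + 1 = 2553

By the generalised pigeonhole principle, to guarantee some box contains ≥ r objects we need more than (r − 1) · k objects total. Threshold: n = (r − 1) · k + 1. With r = 45 and k = 58: n = 44 · 58 + 1 = 2552 + 1 = 2553. For n = 2552 = 44 · 58, we can put exactly 44 objects in every box, avoiding 45 in any single one — so 2553 is tight.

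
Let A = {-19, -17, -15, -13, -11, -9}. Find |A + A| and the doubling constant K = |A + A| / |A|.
K = |A + A| / |A| = 11/6

Enumerate A + A = {a + b : a, b ∈ A}. With |A| = 6, there are |A|^2 = 36 ordered sum pairs; collecting distinct values, A + A = {-38, -36, -34, -32, -30, -28, -26, -24, -22, -20, -18}, so |A + A| = 11. Thus K = 11/6. Here |A + A| = 2|A| − 1 = 11, the minimum possible — so K = 11/6 is minimal, which holds iff A is an arithmetic progression.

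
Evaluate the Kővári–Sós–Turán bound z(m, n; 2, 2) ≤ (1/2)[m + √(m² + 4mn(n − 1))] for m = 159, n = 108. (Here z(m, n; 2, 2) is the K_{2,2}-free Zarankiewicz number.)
z(159, 108; 2, 2) ≤ (1/2)[159 + √(159² + 4·159·108·107)] = (1/2)[159 + √7374897] = 1437.3381

Kővári–Sós–Turán: let r_1, ..., r_159 be the row sums and z = Σ r_i the total number of 1s. Each pair of columns can share at most one row with both entries 1 (else a 2×2 all-ones block appears), so Σ_i C(r_i, 2) ≤ C(108, 2) = 5778. By convexity Σ_i C(r_i, 2) ≥ 159·C(z/159, 2) = z(z − 159)/(2·159), giving z² − 159z − 159·108·107 ≤ 0 and hence z ≤ (1/2)[159 + √(25281 + 4·1837404)] = (1/2)[159 + √7374897] ≈ (1/2)(159 + 2715.6762) = 1437.3381.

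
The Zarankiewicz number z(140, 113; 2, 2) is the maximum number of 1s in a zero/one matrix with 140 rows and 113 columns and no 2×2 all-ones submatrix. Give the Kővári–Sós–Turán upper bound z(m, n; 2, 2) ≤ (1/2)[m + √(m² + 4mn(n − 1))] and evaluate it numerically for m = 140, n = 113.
z(140, 113; 2, 2) ≤ (1/2)[140 + √(140² + 4·140·113·112)] = (1/2)[140 + √7106960] = 1402.9441

Kővári–Sós–Turán: let r_1, ..., r_140 be the row sums and z = Σ r_i the total number of 1s. Each pair of columns can share at most one row with both entries 1 (else a 2×2 all-ones block appears), so Σ_i C(r_i, 2) ≤ C(113, 2) = 6328. By convexity Σ_i C(r_i, 2) ≥ 140·C(z/140, 2) = z(z − 140)/(2·140), giving z² − 140z − 140·113·112 ≤ 0 and hence z ≤ (1/2)[140 + √(19600 + 4·1771840)] = (1/2)[140 + √7106960] ≈ (1/2)(140 + 2665.8882) = 1402.9441.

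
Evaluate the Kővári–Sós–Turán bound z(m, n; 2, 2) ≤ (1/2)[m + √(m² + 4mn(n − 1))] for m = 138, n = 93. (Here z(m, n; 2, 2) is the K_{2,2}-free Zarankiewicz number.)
z(138, 93; 2, 2) ≤ (1/2)[138 + √(138² + 4·138·93·92)] = (1/2)[138 + √4741956] = 1157.8016

Kővári–Sós–Turán: let r_1, ..., r_138 be the row sums and z = Σ r_i the total number of 1s. Each pair of columns can share at most one row with both entries 1 (else a 2×2 all-ones block appears), so Σ_i C(r_i, 2) ≤ C(93, 2) = 4278. By convexity Σ_i C(r_i, 2) ≥ 138·C(z/138, 2) = z(z − 138)/(2·138), giving z² − 138z − 138·93·92 ≤ 0 and hence z ≤ (1/2)[138 + √(19044 + 4·1180728)] = (1/2)[138 + √4741956] ≈ (1/2)(138 + 2177.6033) = 1157.8016.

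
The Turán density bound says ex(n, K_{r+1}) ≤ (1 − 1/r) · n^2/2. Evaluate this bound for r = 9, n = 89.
Turán density bound = (8/9) · 89^2/2 = 31684/9 ≈ 3520.4444

Turán's theorem: ex(n, K_{r+1}) is achieved by the complete r-partite Turán graph T(n, r) with parts as balanced as possible, and is at most (1 − 1/r) · n^2/2. For r = 9, n = 89: the density bound is (8/9) · 7921/2 = 31684/9 ≈ 3520.4444. The integer-valued extremum is e(T(89, 9)) = 3520, which is strictly less than the density bound 31684/9 since 9 ∤ 89 (the parts of T(89, 9) cannot all be equal).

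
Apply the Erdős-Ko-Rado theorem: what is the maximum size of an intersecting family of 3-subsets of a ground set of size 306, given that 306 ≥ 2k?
max |F| = C(305, 2) = 46360

Erdős-Ko-Rado (1961): when n ≥ 2k, max |F| = C(n−1, k−1). The bound is attained by the star {A : i ∈ A} for any fixed i ∈ [n]. Here C(306−1, 3−1) = C(305, 2) = 46360.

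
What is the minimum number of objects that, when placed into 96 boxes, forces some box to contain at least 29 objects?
n = (29 − 1)·96 + 1 = 2689

By the generalised pigeonhole principle, to guarantee some box contains ≥ r objects we need more than (r − 1) · k objects total. Threshold: n = (r − 1) · k + 1. With r = 29 and k = 96: n = 28 · 96 + 1 = 2688 + 1 = 2689. For n = 2688 = 28 · 96, we can put exactly 28 objects in every box, avoiding 29 in any single one — so 2689 is tight.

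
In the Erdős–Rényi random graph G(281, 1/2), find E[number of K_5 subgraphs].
E[# K_5] = C(281, 5) · (1/2)^C(5, 2) = 14086784586 / 2^10 = 7043392293/512 ≈ 13756625.572266

For each 5-subset S of vertices (there are C(281, 5) = 14086784586 such S), let X_S = 1 if S induces a K_5 (all C(5, 2) = 10 edges present). Then P(X_S = 1) = (1/2)^10 = 1/1024. By linearity of expectation, E[# K_5] = C(281, 5) · (1/2)^10 = 14086784586 / 1024 = 7043392293/512 ≈ 13756625.572266.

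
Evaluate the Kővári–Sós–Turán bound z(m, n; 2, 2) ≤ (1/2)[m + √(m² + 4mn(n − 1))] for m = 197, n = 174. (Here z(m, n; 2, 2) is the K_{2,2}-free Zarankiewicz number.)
z(197, 174; 2, 2) ≤ (1/2)[197 + √(197² + 4·197·174·173)] = (1/2)[197 + √23759185] = 2535.6697

Kővári–Sós–Turán: let r_1, ..., r_197 be the row sums and z = Σ r_i the total number of 1s. Each pair of columns can share at most one row with both entries 1 (else a 2×2 all-ones block appears), so Σ_i C(r_i, 2) ≤ C(174, 2) = 15051. By convexity Σ_i C(r_i, 2) ≥ 197·C(z/197, 2) = z(z − 197)/(2·197), giving z² − 197z − 197·174·173 ≤ 0 and hence z ≤ (1/2)[197 + √(38809 + 4·5930094)] = (1/2)[197 + √23759185] ≈ (1/2)(197 + 4874.3394) = 2535.6697.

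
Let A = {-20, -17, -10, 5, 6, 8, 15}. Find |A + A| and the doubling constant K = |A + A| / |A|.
K = |A + A| / |A| = 25/7

Enumerate A + A = {a + b : a, b ∈ A}. With |A| = 7, there are |A|^2 = 49 ordered sum pairs; collecting distinct values, A + A = {-40, -37, -34, -30, -27, -20, -15, -14, -12, -11, -9, -5, -4, -2, 5, 10, 11, 12, 13, 14, 16, 20, 21, 23, 30}, so |A + A| = 25. Thus K = 25/7. For comparison, the minimum possible |A + A| over all 7-element sets is 2·7 − 1 = 13 (so min K = 13/7), attained only by arithmetic progressions.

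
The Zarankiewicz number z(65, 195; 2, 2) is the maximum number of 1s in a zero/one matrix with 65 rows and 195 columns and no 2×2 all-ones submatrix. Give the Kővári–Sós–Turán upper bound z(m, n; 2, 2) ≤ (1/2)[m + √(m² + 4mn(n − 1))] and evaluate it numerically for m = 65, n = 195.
z(65, 195; 2, 2) ≤ (1/2)[65 + √(65² + 4·65·195·194)] = (1/2)[65 + √9840025] = 1600.9407

Kővári–Sós–Turán: let r_1, ..., r_65 be the row sums and z = Σ r_i the total number of 1s. Each pair of columns can share at most one row with both entries 1 (else a 2×2 all-ones block appears), so Σ_i C(r_i, 2) ≤ C(195, 2) = 18915. By convexity Σ_i C(r_i, 2) ≥ 65·C(z/65, 2) = z(z − 65)/(2·65), giving z² − 65z − 65·195·194 ≤ 0 and hence z ≤ (1/2)[65 + √(4225 + 4·2458950)] = (1/2)[65 + √9840025] ≈ (1/2)(65 + 3136.8814) = 1600.9407.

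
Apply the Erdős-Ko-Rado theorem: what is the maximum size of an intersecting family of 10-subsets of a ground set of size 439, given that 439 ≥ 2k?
max |F| = C(438, 9) = 1505134668718619940

The Erdős-Ko-Rado theorem states: for n ≥ 2k, an intersecting family of k-subsets of an n-element set has size at most C(n − 1, k − 1), with equality for 'star' families {A ⊆ [n] : |A| = k, i ∈ A} (fix an element i). For n = 439, k = 10: C(438, 9) = 1505134668718619940.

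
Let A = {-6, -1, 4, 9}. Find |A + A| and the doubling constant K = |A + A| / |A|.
K = |A + A| / |A| = 7/4

Enumerate A + A = {a + b : a, b ∈ A}. With |A| = 4, there are |A|^2 = 16 ordered sum pairs; collecting distinct values, A + A = {-12, -7, -2, 3, 8, 13, 18}, so |A + A| = 7. Thus K = 7/4. Here |A + A| = 2|A| − 1 = 7, the minimum possible — so K = 7/4 is minimal, which holds iff A is an arithmetic progression.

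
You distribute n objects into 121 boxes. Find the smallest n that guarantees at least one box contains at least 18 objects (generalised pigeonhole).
n = (18 − 1)·121 + 1 = 2058

By the generalised pigeonhole principle, to guarantee some box contains ≥ r objects we need more than (r − 1) · k objects total. Threshold: n = (r − 1) · k + 1. With r = 18 and k = 121: n = 17 · 121 + 1 = 2057 + 1 = 2058. For n = 2057 = 17 · 121, we can put exactly 17 objects in every box, avoiding 18 in any single one — so 2058 is tight.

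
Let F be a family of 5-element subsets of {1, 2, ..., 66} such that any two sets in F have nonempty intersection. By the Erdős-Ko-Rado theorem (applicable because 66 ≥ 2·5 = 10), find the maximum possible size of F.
max |F| = C(65, 4) = 677040

The Erdős-Ko-Rado theorem states: for n ≥ 2k, an intersecting family of k-subsets of an n-element set has size at most C(n − 1, k − 1), with equality for 'star' families {A ⊆ [n] : |A| = k, i ∈ A} (fix an element i). For n = 66, k = 5: C(65, 4) = 677040.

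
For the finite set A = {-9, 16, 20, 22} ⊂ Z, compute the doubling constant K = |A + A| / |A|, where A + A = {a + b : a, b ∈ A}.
K = |A + A| / |A| = 10/4 = 5/2

Enumerate A + A = {a + b : a, b ∈ A}. With |A| = 4, there are |A|^2 = 16 ordered sum pairs; collecting distinct values, A + A = {-18, 7, 11, 13, 32, 36, 38, 40, 42, 44}, so |A + A| = 10. Thus K = 10/4 = 5/2. For comparison, the minimum possible |A + A| over all 4-element sets is 2·4 − 1 = 7 (so min K = 7/4), attained only by arithmetic progressions.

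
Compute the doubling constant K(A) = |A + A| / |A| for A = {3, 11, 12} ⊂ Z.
K = |A + A| / |A| = 6/3 = 2

Enumerate A + A = {a + b : a, b ∈ A}. With |A| = 3, there are |A|^2 = 9 ordered sum pairs; collecting distinct values, A + A = {6, 14, 15, 22, 23, 24}, so |A + A| = 6. Thus K = 6/3 = 2. For comparison, the minimum possible |A + A| over all 3-element sets is 2·3 − 1 = 5 (so min K = 5/3), attained only by arithmetic progressions.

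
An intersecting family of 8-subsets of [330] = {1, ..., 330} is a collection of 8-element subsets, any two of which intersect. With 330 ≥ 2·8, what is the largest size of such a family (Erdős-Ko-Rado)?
max |F| = C(329, 7) = 77631048427140

The Erdős-Ko-Rado theorem states: for n ≥ 2k, an intersecting family of k-subsets of an n-element set has size at most C(n − 1, k − 1), with equality for 'star' families {A ⊆ [n] : |A| = k, i ∈ A} (fix an element i). For n = 330, k = 8: C(329, 7) = 77631048427140.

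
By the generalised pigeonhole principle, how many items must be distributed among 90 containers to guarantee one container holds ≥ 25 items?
n = (25 − 1)·90 + 1 = 2161

By the generalised pigeonhole principle, to guarantee some box contains ≥ r objects we need more than (r − 1) · k objects total. Threshold: n = (r − 1) · k + 1. With r = 25 and k = 90: n = 24 · 90 + 1 = 2160 + 1 = 2161. For n = 2160 = 24 · 90, we can put exactly 24 objects in every box, avoiding 25 in any single one — so 2161 is tight.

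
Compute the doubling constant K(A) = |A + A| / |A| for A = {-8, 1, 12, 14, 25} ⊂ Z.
K = |A + A| / |A| = 14/5

Enumerate A + A = {a + b : a, b ∈ A}. With |A| = 5, there are |A|^2 = 25 ordered sum pairs; collecting distinct values, A + A = {-16, -7, 2, 4, 6, 13, 15, 17, 24, 26, 28, 37, 39, 50}, so |A + A| = 14. Thus K = 14/5. For comparison, the minimum possible |A + A| over all 5-element sets is 2·5 − 1 = 9 (so min K = 9/5), attained only by arithmetic progressions.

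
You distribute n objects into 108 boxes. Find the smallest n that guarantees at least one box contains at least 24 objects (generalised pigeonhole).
n = (24 − 1)·108 + 1 = 2485

By the generalised pigeonhole principle, to guarantee some box contains ≥ r objects we need more than (r − 1) · k objects total. Threshold: n = (r − 1) · k + 1. With r = 24 and k = 108: n = 23 · 108 + 1 = 2484 + 1 = 2485. For n = 2484 = 23 · 108, we can put exactly 23 objects in every box, avoiding 24 in any single one — so 2485 is tight.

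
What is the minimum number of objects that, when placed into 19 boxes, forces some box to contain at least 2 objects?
n = (2 − 1)·19 + 1 = 20

By the generalised pigeonhole principle, to guarantee some box contains ≥ r objects we need more than (r − 1) · k objects total. Threshold: n = (r − 1) · k + 1. With r = 2 and k = 19: n = 1 · 19 + 1 = 19 + 1 = 20. For n = 19 = 1 · 19, we can put exactly 1 objects in every box, avoiding 2 in any single one — so 20 is tight.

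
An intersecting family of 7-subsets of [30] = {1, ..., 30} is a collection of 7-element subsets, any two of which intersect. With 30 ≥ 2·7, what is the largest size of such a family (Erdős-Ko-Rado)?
max |F| = C(29, 6) = 475020

The Erdős-Ko-Rado theorem states: for n ≥ 2k, an intersecting family of k-subsets of an n-element set has size at most C(n − 1, k − 1), with equality for 'star' families {A ⊆ [n] : |A| = k, i ∈ A} (fix an element i). For n = 30, k = 7: C(29, 6) = 475020.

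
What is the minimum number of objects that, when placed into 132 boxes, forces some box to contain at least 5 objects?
n = (5 − 1)·132 + 1 = 529

By the generalised pigeonhole principle, to guarantee some box contains ≥ r objects we need more than (r − 1) · k objects total. Threshold: n = (r − 1) · k + 1. With r = 5 and k = 132: n = 4 · 132 + 1 = 528 + 1 = 529. For n = 528 = 4 · 132, we can put exactly 4 objects in every box, avoiding 5 in any single one — so 529 is tight.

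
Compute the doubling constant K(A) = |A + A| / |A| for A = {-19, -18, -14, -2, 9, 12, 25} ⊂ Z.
K = |A + A| / |A| = 27/7

Enumerate A + A = {a + b : a, b ∈ A}. With |A| = 7, there are |A|^2 = 49 ordered sum pairs; collecting distinct values, A + A = {-38, -37, -36, -33, -32, -28, -21, -20, -16, -10, -9, -7, -6, -5, -4, -2, 6, 7, 10, 11, 18, 21, 23, 24, 34, 37, 50}, so |A + A| = 27. Thus K = 27/7. For comparison, the minimum possible |A + A| over all 7-element sets is 2·7 − 1 = 13 (so min K = 13/7), attained only by arithmetic progressions.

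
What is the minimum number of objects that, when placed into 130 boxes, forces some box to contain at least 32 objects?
n = (32 − 1)·130 + 1 = 4031

By the generalised pigeonhole principle, to guarantee some box contains ≥ r objects we need more than (r − 1) · k objects total. Threshold: n = (r − 1) · k + 1. With r = 32 and k = 130: n = 31 · 130 + 1 = 4030 + 1 = 4031. For n = 4030 = 31 · 130, we can put exactly 31 objects in every box, avoiding 32 in any single one — so 4031 is tight.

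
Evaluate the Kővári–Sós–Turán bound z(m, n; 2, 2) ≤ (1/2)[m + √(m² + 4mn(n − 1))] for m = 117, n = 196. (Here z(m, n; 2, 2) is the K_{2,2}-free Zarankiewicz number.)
z(117, 196; 2, 2) ≤ (1/2)[117 + √(117² + 4·117·196·195)] = (1/2)[117 + √17900649] = 2173.9579

Kővári–Sós–Turán: let r_1, ..., r_117 be the row sums and z = Σ r_i the total number of 1s. Each pair of columns can share at most one row with both entries 1 (else a 2×2 all-ones block appears), so Σ_i C(r_i, 2) ≤ C(196, 2) = 19110. By convexity Σ_i C(r_i, 2) ≥ 117·C(z/117, 2) = z(z − 117)/(2·117), giving z² − 117z − 117·196·195 ≤ 0 and hence z ≤ (1/2)[117 + √(13689 + 4·4471740)] = (1/2)[117 + √17900649] ≈ (1/2)(117 + 4230.9159) = 2173.9579.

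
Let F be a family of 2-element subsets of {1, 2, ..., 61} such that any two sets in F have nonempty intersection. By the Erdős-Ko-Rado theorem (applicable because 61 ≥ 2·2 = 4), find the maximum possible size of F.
max |F| = C(60, 1) = 60

Erdős-Ko-Rado (1961): when n ≥ 2k, max |F| = C(n−1, k−1). The bound is attained by the star {A : i ∈ A} for any fixed i ∈ [n]. Here C(61−1, 2−1) = C(60, 1) = 60.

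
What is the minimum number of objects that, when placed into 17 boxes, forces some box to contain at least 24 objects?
n = (24 − 1)·17 + 1 = 392

By the generalised pigeonhole principle, to guarantee some box contains ≥ r objects we need more than (r − 1) · k objects total. Threshold: n = (r − 1) · k + 1. With r = 24 and k = 17: n = 23 · 17 + 1 = 391 + 1 = 392. For n = 391 = 23 · 17, we can put exactly 23 objects in every box, avoiding 24 in any single one — so 392 is tight.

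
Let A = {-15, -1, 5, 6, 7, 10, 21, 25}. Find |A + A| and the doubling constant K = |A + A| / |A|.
K = |A + A| / |A| = 31/8

Enumerate A + A = {a + b : a, b ∈ A}. With |A| = 8, there are |A|^2 = 64 ordered sum pairs; collecting distinct values, A + A = {-30, -16, -10, -9, -8, -5, -2, 4, 5, 6, 9, 10, 11, 12, 13, 14, 15, 16, 17, 20, 24, 26, 27, 28, 30, 31, 32, 35, 42, 46, 50}, so |A + A| = 31. Thus K = 31/8. For comparison, the minimum possible |A + A| over all 8-element sets is 2·8 − 1 = 15 (so min K = 15/8), attained only by arithmetic progressions.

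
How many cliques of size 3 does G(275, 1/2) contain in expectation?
E[# K_3] = C(275, 3) · (1/2)^C(3, 2) = 3428425 / 2^3 = 428553.125

For each 3-subset S of vertices (there are C(275, 3) = 3428425 such S), let X_S = 1 if S induces a K_3 (all C(3, 2) = 3 edges present). Then P(X_S = 1) = (1/2)^3 = 1/8. By linearity of expectation, E[# K_3] = C(275, 3) · (1/2)^3 = 3428425 / 8 = 428553.125.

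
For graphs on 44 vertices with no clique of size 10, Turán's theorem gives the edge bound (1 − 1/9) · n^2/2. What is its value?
Turán density bound = (8/9) · 44^2/2 = 7744/9 ≈ 860.4444

Turán's theorem: ex(n, K_{r+1}) is achieved by the complete r-partite Turán graph T(n, r) with parts as balanced as possible, and is at most (1 − 1/r) · n^2/2. For r = 9, n = 44: the density bound is (8/9) · 1936/2 = 7744/9 ≈ 860.4444. The integer-valued extremum is e(T(44, 9)) = 860, which is strictly less than the density bound 7744/9 since 9 ∤ 44 (the parts of T(44, 9) cannot all be equal).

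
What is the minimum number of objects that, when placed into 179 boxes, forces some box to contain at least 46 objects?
n = (46 − 1)·179 + 1 = 8056

By the generalised pigeonhole principle, to guarantee some box contains ≥ r objects we need more than (r − 1) · k objects total. Threshold: n = (r − 1) · k + 1. With r = 46 and k = 179: n = 45 · 179 + 1 = 8055 + 1 = 8056. For n = 8055 = 45 · 179, we can put exactly 45 objects in every box, avoiding 46 in any single one — so 8056 is tight.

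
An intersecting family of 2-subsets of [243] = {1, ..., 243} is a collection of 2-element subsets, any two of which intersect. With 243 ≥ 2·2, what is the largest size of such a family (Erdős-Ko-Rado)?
max |F| = C(242, 1) = 242

The Erdős-Ko-Rado theorem states: for n ≥ 2k, an intersecting family of k-subsets of an n-element set has size at most C(n − 1, k − 1), with equality for 'star' families {A ⊆ [n] : |A| = k, i ∈ A} (fix an element i). For n = 243, k = 2: C(242, 1) = 242.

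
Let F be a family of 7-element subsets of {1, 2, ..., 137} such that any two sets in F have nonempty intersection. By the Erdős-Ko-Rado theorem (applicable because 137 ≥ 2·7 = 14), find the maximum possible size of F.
max |F| = C(136, 6) = 7858539612

The Erdős-Ko-Rado theorem states: for n ≥ 2k, an intersecting family of k-subsets of an n-element set has size at most C(n − 1, k − 1), with equality for 'star' families {A ⊆ [n] : |A| = k, i ∈ A} (fix an element i). For n = 137, k = 7: C(136, 6) = 7858539612.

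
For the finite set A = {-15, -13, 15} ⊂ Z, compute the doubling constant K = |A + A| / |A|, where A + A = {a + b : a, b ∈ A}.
K = |A + A| / |A| = 6/3 = 2

Enumerate A + A = {a + b : a, b ∈ A}. With |A| = 3, there are |A|^2 = 9 ordered sum pairs; collecting distinct values, A + A = {-30, -28, -26, 0, 2, 30}, so |A + A| = 6. Thus K = 6/3 = 2. For comparison, the minimum possible |A + A| over all 3-element sets is 2·3 − 1 = 5 (so min K = 5/3), attained only by arithmetic progressions.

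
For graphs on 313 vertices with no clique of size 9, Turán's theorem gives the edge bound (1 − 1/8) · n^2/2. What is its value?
Turán density bound = (7/8) · 313^2/2 = 685783/16 ≈ 42861.4375

Turán's theorem: ex(n, K_{r+1}) is achieved by the complete r-partite Turán graph T(n, r) with parts as balanced as possible, and is at most (1 − 1/r) · n^2/2. For r = 8, n = 313: the density bound is (7/8) · 97969/2 = 685783/16 ≈ 42861.4375. The integer-valued extremum is e(T(313, 8)) = 42861, which is strictly less than the density bound 685783/16 since 8 ∤ 313 (the parts of T(313, 8) cannot all be equal).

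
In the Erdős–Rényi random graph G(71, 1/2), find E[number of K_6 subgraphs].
E[# K_6] = C(71, 6) · (1/2)^C(6, 2) = 143218999 / 2^15 ≈ 4370.696991

For each 6-subset S of vertices (there are C(71, 6) = 143218999 such S), let X_S = 1 if S induces a K_6 (all C(6, 2) = 15 edges present). Then P(X_S = 1) = (1/2)^15 = 1/32768. By linearity of expectation, E[# K_6] = C(71, 6) · (1/2)^15 = 143218999 / 32768 ≈ 4370.696991.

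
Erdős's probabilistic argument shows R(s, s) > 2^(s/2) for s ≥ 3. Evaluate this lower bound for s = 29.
2^(29/2) = 23170.475; so R(29, 29) > 23170.475

Colour each edge of K_n uniformly at random with red/blue. The expected number of monochromatic K_29 is C(n, 29) · 2 · 2^(−C(29,2)). If C(n, 29) · 2^(1 − C(29,2)) < 1, then with positive probability no monochromatic K_29 exists, so R(29, 29) > n. The standard estimate C(n, 29) ≤ n^29/29! shows this inequality holds whenever n ≤ 2^(29/2) (since 29! · 2^(C(29,2) − 1) > 2^(29^2/2) ≥ n^29). Hence R(29, 29) > 2^(29/2) = 23170.475.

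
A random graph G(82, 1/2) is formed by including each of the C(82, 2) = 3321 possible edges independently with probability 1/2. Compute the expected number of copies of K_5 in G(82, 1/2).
E[# K_5] = C(82, 5) · (1/2)^C(5, 2) = 27285336 / 2^10 = 3410667/128 = 26645.8359375

For each 5-subset S of vertices (there are C(82, 5) = 27285336 such S), let X_S = 1 if S induces a K_5 (all C(5, 2) = 10 edges present). Then P(X_S = 1) = (1/2)^10 = 1/1024. By linearity of expectation, E[# K_5] = C(82, 5) · (1/2)^10 = 27285336 / 1024 = 3410667/128 = 26645.8359375.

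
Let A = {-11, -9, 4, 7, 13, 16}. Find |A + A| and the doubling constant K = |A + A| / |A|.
K = |A + A| / |A| = 20/6 = 10/3

Enumerate A + A = {a + b : a, b ∈ A}. With |A| = 6, there are |A|^2 = 36 ordered sum pairs; collecting distinct values, A + A = {-22, -20, -18, -7, -5, -4, -2, 2, 4, 5, 7, 8, 11, 14, 17, 20, 23, 26, 29, 32}, so |A + A| = 20. Thus K = 20/6 = 10/3. For comparison, the minimum possible |A + A| over all 6-element sets is 2·6 − 1 = 11 (so min K = 11/6), attained only by arithmetic progressions.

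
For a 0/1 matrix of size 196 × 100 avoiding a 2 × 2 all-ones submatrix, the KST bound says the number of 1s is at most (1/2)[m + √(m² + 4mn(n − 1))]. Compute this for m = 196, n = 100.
z(196, 100; 2, 2) ≤ (1/2)[196 + √(196² + 4·196·100·99)] = (1/2)[196 + √7800016] = 1494.4254

Kővári–Sós–Turán: let r_1, ..., r_196 be the row sums and z = Σ r_i the total number of 1s. Each pair of columns can share at most one row with both entries 1 (else a 2×2 all-ones block appears), so Σ_i C(r_i, 2) ≤ C(100, 2) = 4950. By convexity Σ_i C(r_i, 2) ≥ 196·C(z/196, 2) = z(z − 196)/(2·196), giving z² − 196z − 196·100·99 ≤ 0 and hence z ≤ (1/2)[196 + √(38416 + 4·1940400)] = (1/2)[196 + √7800016] ≈ (1/2)(196 + 2792.8509) = 1494.4254.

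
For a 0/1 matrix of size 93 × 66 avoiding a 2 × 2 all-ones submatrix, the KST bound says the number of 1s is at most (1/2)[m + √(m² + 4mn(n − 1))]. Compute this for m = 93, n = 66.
z(93, 66; 2, 2) ≤ (1/2)[93 + √(93² + 4·93·66·65)] = (1/2)[93 + √1604529] = 679.85

Kővári–Sós–Turán: let r_1, ..., r_93 be the row sums and z = Σ r_i the total number of 1s. Each pair of columns can share at most one row with both entries 1 (else a 2×2 all-ones block appears), so Σ_i C(r_i, 2) ≤ C(66, 2) = 2145. By convexity Σ_i C(r_i, 2) ≥ 93·C(z/93, 2) = z(z − 93)/(2·93), giving z² − 93z − 93·66·65 ≤ 0 and hence z ≤ (1/2)[93 + √(8649 + 4·398970)] = (1/2)[93 + √1604529] ≈ (1/2)(93 + 1266.7) = 679.85.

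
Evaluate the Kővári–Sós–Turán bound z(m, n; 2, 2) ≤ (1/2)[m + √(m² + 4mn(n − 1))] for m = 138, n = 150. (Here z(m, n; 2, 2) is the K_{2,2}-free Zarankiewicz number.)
z(138, 150; 2, 2) ≤ (1/2)[138 + √(138² + 4·138·150·149)] = (1/2)[138 + √12356244] = 1826.5725

Kővári–Sós–Turán: let r_1, ..., r_138 be the row sums and z = Σ r_i the total number of 1s. Each pair of columns can share at most one row with both entries 1 (else a 2×2 all-ones block appears), so Σ_i C(r_i, 2) ≤ C(150, 2) = 11175. By convexity Σ_i C(r_i, 2) ≥ 138·C(z/138, 2) = z(z − 138)/(2·138), giving z² − 138z − 138·150·149 ≤ 0 and hence z ≤ (1/2)[138 + √(19044 + 4·3084300)] = (1/2)[138 + √12356244] ≈ (1/2)(138 + 3515.1449) = 1826.5725.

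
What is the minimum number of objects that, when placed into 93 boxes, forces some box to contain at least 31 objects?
n = (31 − 1)·93 + 1 = 2791

By the generalised pigeonhole principle, to guarantee some box contains ≥ r objects we need more than (r − 1) · k objects total. Threshold: n = (r − 1) · k + 1. With r = 31 and k = 93: n = 30 · 93 + 1 = 2790 + 1 = 2791. For n = 2790 = 30 · 93, we can put exactly 30 objects in every box, avoiding 31 in any single one — so 2791 is tight.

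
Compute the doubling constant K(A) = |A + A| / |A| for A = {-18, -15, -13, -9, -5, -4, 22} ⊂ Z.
K = |A + A| / |A| = 26/7

Enumerate A + A = {a + b : a, b ∈ A}. With |A| = 7, there are |A|^2 = 49 ordered sum pairs; collecting distinct values, A + A = {-36, -33, -31, -30, -28, -27, -26, -24, -23, -22, -20, -19, -18, -17, -14, -13, -10, -9, -8, 4, 7, 9, 13, 17, 18, 44}, so |A + A| = 26. Thus K = 26/7. For comparison, the minimum possible |A + A| over all 7-element sets is 2·7 − 1 = 13 (so min K = 13/7), attained only by arithmetic progressions.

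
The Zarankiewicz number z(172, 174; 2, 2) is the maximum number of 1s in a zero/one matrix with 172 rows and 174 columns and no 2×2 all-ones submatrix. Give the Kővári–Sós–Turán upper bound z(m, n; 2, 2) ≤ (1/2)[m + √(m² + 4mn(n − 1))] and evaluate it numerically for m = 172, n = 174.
z(172, 174; 2, 2) ≤ (1/2)[172 + √(172² + 4·172·174·173)] = (1/2)[172 + √20739760] = 2363.0463

Kővári–Sós–Turán: let r_1, ..., r_172 be the row sums and z = Σ r_i the total number of 1s. Each pair of columns can share at most one row with both entries 1 (else a 2×2 all-ones block appears), so Σ_i C(r_i, 2) ≤ C(174, 2) = 15051. By convexity Σ_i C(r_i, 2) ≥ 172·C(z/172, 2) = z(z − 172)/(2·172), giving z² − 172z − 172·174·173 ≤ 0 and hence z ≤ (1/2)[172 + √(29584 + 4·5177544)] = (1/2)[172 + √20739760] ≈ (1/2)(172 + 4554.0927) = 2363.0463.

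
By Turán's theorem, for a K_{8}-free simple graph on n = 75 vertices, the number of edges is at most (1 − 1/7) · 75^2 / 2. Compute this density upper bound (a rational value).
Turán density bound = (6/7) · 75^2/2 = 16875/7 ≈ 2410.7143

Turán's theorem: ex(n, K_{r+1}) is achieved by the complete r-partite Turán graph T(n, r) with parts as balanced as possible, and is at most (1 − 1/r) · n^2/2. For r = 7, n = 75: the density bound is (6/7) · 5625/2 = 16875/7 ≈ 2410.7143. The integer-valued extremum is e(T(75, 7)) = 2410, which is strictly less than the density bound 16875/7 since 7 ∤ 75 (the parts of T(75, 7) cannot all be equal).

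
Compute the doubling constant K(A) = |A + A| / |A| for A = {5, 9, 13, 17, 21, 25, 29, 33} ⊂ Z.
K = |A + A| / |A| = 15/8

Enumerate A + A = {a + b : a, b ∈ A}. With |A| = 8, there are |A|^2 = 64 ordered sum pairs; collecting distinct values, A + A = {10, 14, 18, 22, 26, 30, 34, 38, 42, 46, 50, 54, 58, 62, 66}, so |A + A| = 15. Thus K = 15/8. Here |A + A| = 2|A| − 1 = 15, the minimum possible — so K = 15/8 is minimal, which holds iff A is an arithmetic progression.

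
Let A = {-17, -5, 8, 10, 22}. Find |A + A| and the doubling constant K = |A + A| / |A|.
K = |A + A| / |A| = 14/5

Enumerate A + A = {a + b : a, b ∈ A}. With |A| = 5, there are |A|^2 = 25 ordered sum pairs; collecting distinct values, A + A = {-34, -22, -10, -9, -7, 3, 5, 16, 17, 18, 20, 30, 32, 44}, so |A + A| = 14. Thus K = 14/5. For comparison, the minimum possible |A + A| over all 5-element sets is 2·5 − 1 = 9 (so min K = 9/5), attained only by arithmetic progressions.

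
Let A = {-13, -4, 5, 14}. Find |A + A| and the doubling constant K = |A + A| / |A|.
K = |A + A| / |A| = 7/4

Enumerate A + A = {a + b : a, b ∈ A}. With |A| = 4, there are |A|^2 = 16 ordered sum pairs; collecting distinct values, A + A = {-26, -17, -8, 1, 10, 19, 28}, so |A + A| = 7. Thus K = 7/4. Here |A + A| = 2|A| − 1 = 7, the minimum possible — so K = 7/4 is minimal, which holds iff A is an arithmetic progression.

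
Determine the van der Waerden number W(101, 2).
W(101, 2) = 101 + 1 = 102

A 2-term AP is any pair of integers, so a monochromatic 2-AP exists iff some colour is used at least twice. With 101 colours, the colouring i ↦ i on {1, ..., 101} uses each colour once, avoiding any monochromatic pair, so W(101, 2) > 101. For {1, ..., 102}, pigeonhole forces two integers of the same colour, which form a monochromatic 2-AP. Hence W(101, 2) = 102.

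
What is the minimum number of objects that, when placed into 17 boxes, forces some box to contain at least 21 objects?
n = (21 − 1)·17 + 1 = 341

By the generalised pigeonhole principle, to guarantee some box contains ≥ r objects we need more than (r − 1) · k objects total. Threshold: n = (r − 1) · k + 1. With r = 21 and k = 17: n = 20 · 17 + 1 = 340 + 1 = 341. For n = 340 = 20 · 17, we can put exactly 20 objects in every box, avoiding 21 in any single one — so 341 is tight.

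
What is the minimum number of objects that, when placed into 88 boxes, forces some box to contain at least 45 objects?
n = (45 − 1)·88 + 1 = 3873

By the generalised pigeonhole principle, to guarantee some box contains ≥ r objects we need more than (r − 1) · k objects total. Threshold: n = (r − 1) · k + 1. With r = 45 and k = 88: n = 44 · 88 + 1 = 3872 + 1 = 3873. For n = 3872 = 44 · 88, we can put exactly 44 objects in every box, avoiding 45 in any single one — so 3873 is tight.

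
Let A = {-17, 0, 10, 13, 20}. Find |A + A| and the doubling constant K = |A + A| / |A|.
K = |A + A| / |A| = 14/5

Enumerate A + A = {a + b : a, b ∈ A}. With |A| = 5, there are |A|^2 = 25 ordered sum pairs; collecting distinct values, A + A = {-34, -17, -7, -4, 0, 3, 10, 13, 20, 23, 26, 30, 33, 40}, so |A + A| = 14. Thus K = 14/5. For comparison, the minimum possible |A + A| over all 5-element sets is 2·5 − 1 = 9 (so min K = 9/5), attained only by arithmetic progressions.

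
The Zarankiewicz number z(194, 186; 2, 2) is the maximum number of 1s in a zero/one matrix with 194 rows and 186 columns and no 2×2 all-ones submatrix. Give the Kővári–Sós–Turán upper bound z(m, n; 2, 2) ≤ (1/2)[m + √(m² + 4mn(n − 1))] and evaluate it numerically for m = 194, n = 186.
z(194, 186; 2, 2) ≤ (1/2)[194 + √(194² + 4·194·186·185)] = (1/2)[194 + √26739796] = 2682.5268

Kővári–Sós–Turán: let r_1, ..., r_194 be the row sums and z = Σ r_i the total number of 1s. Each pair of columns can share at most one row with both entries 1 (else a 2×2 all-ones block appears), so Σ_i C(r_i, 2) ≤ C(186, 2) = 17205. By convexity Σ_i C(r_i, 2) ≥ 194·C(z/194, 2) = z(z − 194)/(2·194), giving z² − 194z − 194·186·185 ≤ 0 and hence z ≤ (1/2)[194 + √(37636 + 4·6675540)] = (1/2)[194 + √26739796] ≈ (1/2)(194 + 5171.0537) = 2682.5268.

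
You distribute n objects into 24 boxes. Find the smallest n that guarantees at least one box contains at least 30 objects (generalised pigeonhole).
n = (30 − 1)·24 + 1 = 697

By the generalised pigeonhole principle, to guarantee some box contains ≥ r objects we need more than (r − 1) · k objects total. Threshold: n = (r − 1) · k + 1. With r = 30 and k = 24: n = 29 · 24 + 1 = 696 + 1 = 697. For n = 696 = 29 · 24, we can put exactly 29 objects in every box, avoiding 30 in any single one — so 697 is tight.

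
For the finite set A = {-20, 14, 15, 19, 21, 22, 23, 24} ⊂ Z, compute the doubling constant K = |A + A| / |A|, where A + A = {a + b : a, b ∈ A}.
K = |A + A| / |A| = 27/8

Enumerate A + A = {a + b : a, b ∈ A}. With |A| = 8, there are |A|^2 = 64 ordered sum pairs; collecting distinct values, A + A = {-40, -6, -5, -1, 1, 2, 3, 4, 28, 29, 30, 33, 34, 35, 36, 37, 38, 39, 40, 41, 42, 43, 44, 45, 46, 47, 48}, so |A + A| = 27. Thus K = 27/8. For comparison, the minimum possible |A + A| over all 8-element sets is 2·8 − 1 = 15 (so min K = 15/8), attained only by arithmetic progressions.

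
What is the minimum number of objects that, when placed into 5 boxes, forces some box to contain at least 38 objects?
n = (38 − 1)·5 + 1 = 186

By the generalised pigeonhole principle, to guarantee some box contains ≥ r objects we need more than (r − 1) · k objects total. Threshold: n = (r − 1) · k + 1. With r = 38 and k = 5: n = 37 · 5 + 1 = 185 + 1 = 186. For n = 185 = 37 · 5, we can put exactly 37 objects in every box, avoiding 38 in any single one — so 186 is tight.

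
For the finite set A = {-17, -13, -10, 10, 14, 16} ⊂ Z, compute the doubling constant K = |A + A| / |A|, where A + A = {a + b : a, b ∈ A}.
K = |A + A| / |A| = 20/6 = 10/3

Enumerate A + A = {a + b : a, b ∈ A}. With |A| = 6, there are |A|^2 = 36 ordered sum pairs; collecting distinct values, A + A = {-34, -30, -27, -26, -23, -20, -7, -3, -1, 0, 1, 3, 4, 6, 20, 24, 26, 28, 30, 32}, so |A + A| = 20. Thus K = 20/6 = 10/3. For comparison, the minimum possible |A + A| over all 6-element sets is 2·6 − 1 = 11 (so min K = 11/6), attained only by arithmetic progressions.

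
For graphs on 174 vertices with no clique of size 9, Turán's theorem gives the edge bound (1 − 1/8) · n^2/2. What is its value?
Turán density bound = (7/8) · 174^2/2 = 52983/4 ≈ 13245.75

Turán's theorem: ex(n, K_{r+1}) is achieved by the complete r-partite Turán graph T(n, r) with parts as balanced as possible, and is at most (1 − 1/r) · n^2/2. For r = 8, n = 174: the density bound is (7/8) · 30276/2 = 52983/4 ≈ 13245.75. The integer-valued extremum is e(T(174, 8)) = 13245, which is strictly less than the density bound 52983/4 since 8 ∤ 174 (the parts of T(174, 8) cannot all be equal).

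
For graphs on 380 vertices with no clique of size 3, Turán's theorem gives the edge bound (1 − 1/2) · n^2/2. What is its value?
Turán density bound = (1/2) · 380^2/2 = 36100

Turán's theorem: ex(n, K_{r+1}) is achieved by the complete r-partite Turán graph T(n, r) with parts as balanced as possible, and is at most (1 − 1/r) · n^2/2. For r = 2, n = 380: the density bound is (1/2) · 144400/2 = 36100. Since 2 ∣ 380, the Turán graph T(380, 2) has parts of equal size 190, and its edge count e(T(380, 2)) = 36100 attains the density bound exactly.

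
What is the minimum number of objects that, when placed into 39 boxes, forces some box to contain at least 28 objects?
n = (28 − 1)·39 + 1 = 1054

By the generalised pigeonhole principle, to guarantee some box contains ≥ r objects we need more than (r − 1) · k objects total. Threshold: n = (r − 1) · k + 1. With r = 28 and k = 39: n = 27 · 39 + 1 = 1053 + 1 = 1054. For n = 1053 = 27 · 39, we can put exactly 27 objects in every box, avoiding 28 in any single one — so 1054 is tight.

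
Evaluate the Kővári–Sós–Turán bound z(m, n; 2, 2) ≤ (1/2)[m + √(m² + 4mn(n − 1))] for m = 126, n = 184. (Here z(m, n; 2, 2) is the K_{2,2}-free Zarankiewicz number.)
z(126, 184; 2, 2) ≤ (1/2)[126 + √(126² + 4·126·184·183)] = (1/2)[126 + √16986564] = 2123.738

Kővári–Sós–Turán: let r_1, ..., r_126 be the row sums and z = Σ r_i the total number of 1s. Each pair of columns can share at most one row with both entries 1 (else a 2×2 all-ones block appears), so Σ_i C(r_i, 2) ≤ C(184, 2) = 16836. By convexity Σ_i C(r_i, 2) ≥ 126·C(z/126, 2) = z(z − 126)/(2·126), giving z² − 126z − 126·184·183 ≤ 0 and hence z ≤ (1/2)[126 + √(15876 + 4·4242672)] = (1/2)[126 + √16986564] ≈ (1/2)(126 + 4121.4759) = 2123.738.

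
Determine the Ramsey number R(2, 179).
R(2, 179) = 179

R(2, k) = k for all k ≥ 2: in a 2-colouring of K_k, either some edge is red (a red K_2) or all edges are blue (a blue K_k). And K_{178} coloured all-blue has no blue K_179, so R(2, 179) > 178. Hence R(2, 179) = 179.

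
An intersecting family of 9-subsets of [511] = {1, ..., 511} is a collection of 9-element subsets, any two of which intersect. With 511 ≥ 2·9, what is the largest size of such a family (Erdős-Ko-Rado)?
max |F| = C(510, 8) = 107418608709385545

Erdős-Ko-Rado (1961): when n ≥ 2k, max |F| = C(n−1, k−1). The bound is attained by the star {A : i ∈ A} for any fixed i ∈ [n]. Here C(511−1, 9−1) = C(510, 8) = 107418608709385545.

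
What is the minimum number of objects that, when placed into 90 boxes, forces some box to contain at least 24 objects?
n = (24 − 1)·90 + 1 = 2071

By the generalised pigeonhole principle, to guarantee some box contains ≥ r objects we need more than (r − 1) · k objects total. Threshold: n = (r − 1) · k + 1. With r = 24 and k = 90: n = 23 · 90 + 1 = 2070 + 1 = 2071. For n = 2070 = 23 · 90, we can put exactly 23 objects in every box, avoiding 24 in any single one — so 2071 is tight.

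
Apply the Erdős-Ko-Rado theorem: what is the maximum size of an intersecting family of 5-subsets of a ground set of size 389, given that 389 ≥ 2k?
max |F| = C(388, 4) = 929778465

Erdős-Ko-Rado (1961): when n ≥ 2k, max |F| = C(n−1, k−1). The bound is attained by the star {A : i ∈ A} for any fixed i ∈ [n]. Here C(389−1, 5−1) = C(388, 4) = 929778465.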